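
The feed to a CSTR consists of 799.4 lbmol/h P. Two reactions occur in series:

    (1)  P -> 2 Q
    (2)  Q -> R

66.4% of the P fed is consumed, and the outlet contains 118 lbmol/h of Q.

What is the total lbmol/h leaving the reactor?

1330 lbmol/h

Conversion of P: P consumed = 1ξ₁ = 0.664 × 799.4 → ξ₁ = 530.8 lbmol/h.
Q balance: n_Q = 0 + 2ξ₁ − 1ξ₂ = 118 → ξ₂ = (2·530.8 − 118)/1 = 943.6 lbmol/h.
Outlet amounts (n = n₀ + Σ ν·ξ):
  P: 799.4 − 1(530.8) = 268.6
  Q: 0 + 2(530.8) − 1(943.6) = 118
  R: 0 + 1(943.6) = 943.6
Total out = 268.6 + 118 + 943.6 = 1330 lbmol/h.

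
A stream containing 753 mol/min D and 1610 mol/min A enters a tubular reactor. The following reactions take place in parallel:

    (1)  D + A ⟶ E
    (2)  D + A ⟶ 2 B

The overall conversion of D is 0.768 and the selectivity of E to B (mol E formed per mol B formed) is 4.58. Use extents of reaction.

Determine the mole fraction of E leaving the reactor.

0.283

Conversion of D: D consumed = 0.768 × 753 = 578.3 mol/min = 1ξ₁ + 1ξ₂.
Selectivity: 1ξ₁ / (2ξ₂) = 4.58 → ξ₁ = 9.16 ξ₂.
Substitute: (1·9.16 + 1) ξ₂ = 578.3 → ξ₂ = 56.92 mol/min, ξ₁ = 521.4 mol/min.
Outlet amounts (n = n₀ + Σ ν·ξ):
  D: 753 − 1(521.4) − 1(56.92) = 174.7
  A: 1610 − 1(521.4) − 1(56.92) = 1032
  E: 0 + 1(521.4) = 521.4
  B: 0 + 2(56.92) = 113.8
Total out = 1842 mol/min; y_E = 521.4 / 1842 = 0.2831.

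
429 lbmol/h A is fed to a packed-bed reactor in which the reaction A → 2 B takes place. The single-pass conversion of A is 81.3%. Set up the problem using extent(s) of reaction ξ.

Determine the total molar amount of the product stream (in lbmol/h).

778 lbmol/h

A reacted = 0.813 × 429 = 348.8 lbmol/h; ν_A = −1, so ξ = 348.8/1 = 348.8 lbmol/h.
Outlet amounts (n = n₀ + ν ξ):
  A: 429 − 1(348.8) = 80.22
  B: 0 + 2(348.8) = 697.6
Total out = 80.22 + 697.6 = 777.8 lbmol/h.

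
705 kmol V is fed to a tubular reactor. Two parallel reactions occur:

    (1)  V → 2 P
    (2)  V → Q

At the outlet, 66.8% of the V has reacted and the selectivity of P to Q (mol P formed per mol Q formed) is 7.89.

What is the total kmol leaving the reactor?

1080 kmol

Conversion of V: V consumed = 0.668 × 705 = 470.9 kmol = 1ξ₁ + 1ξ₂.
Selectivity: 2ξ₁ / (1ξ₂) = 7.89 → ξ₁ = 3.945 ξ₂.
Substitute: (1·3.945 + 1) ξ₂ = 470.9 → ξ₂ = 95.24 kmol, ξ₁ = 375.7 kmol.
Outlet amounts (n = n₀ + Σ ν·ξ):
  V: 705 − 1(375.7) − 1(95.24) = 234.1
  P: 0 + 2(375.7) = 751.4
  Q: 0 + 1(95.24) = 95.24
Total out = 234.1 + 751.4 + 95.24 = 1081 kmol.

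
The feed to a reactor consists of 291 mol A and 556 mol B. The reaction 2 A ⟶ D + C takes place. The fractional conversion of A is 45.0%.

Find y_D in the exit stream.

A reacted = 0.45 × 291 = 131 mol; ν_A = −2, so ξ = 131/2 = 65.48 mol.
Outlet amounts (n = n₀ + ν ξ):
  A: 291 − 2(65.48) = 160
  D: 0 + 1(65.48) = 65.48
  C: 0 + 1(65.48) = 65.48
  B: 556 (inert)
Total out = 847 mol; y_D = 65.48 / 847 = 0.0773.

0.0773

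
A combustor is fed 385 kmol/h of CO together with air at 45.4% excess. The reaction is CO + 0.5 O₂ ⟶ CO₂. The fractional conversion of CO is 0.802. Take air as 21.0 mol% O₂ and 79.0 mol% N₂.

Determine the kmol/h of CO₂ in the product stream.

309 kmol/h

Stoichiometric O₂ = 0.5 × 385 = 192.5 kmol/h; O₂ fed = 192.5 × 1.454 = 279.9 kmol/h.
N₂ fed = 279.9 × 79/21 = 1053 kmol/h.
Fuel reacted = 0.802 × 385 → ξ = 308.8 kmol/h.
Outlet (n = n₀ + ν ξ):
  CO: 385 − 1(308.8) = 76.23
  O₂: 279.9 − 0.5(308.8) = 125.5
  N₂: 1053 (inert)
  CO₂: 0 + 1(308.8) = 308.8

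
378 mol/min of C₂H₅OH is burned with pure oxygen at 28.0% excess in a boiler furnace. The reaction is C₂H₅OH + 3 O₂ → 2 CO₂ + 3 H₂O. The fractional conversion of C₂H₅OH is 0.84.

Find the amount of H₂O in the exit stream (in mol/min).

953 mol/min

Stoichiometric O₂ = 3 × 378 = 1134 mol/min; O₂ fed = 1134 × 1.280 = 1452 mol/min.
Fuel reacted = 0.84 × 378 → ξ = 317.5 mol/min.
Outlet (n = n₀ + ν ξ):
  C₂H₅OH: 378 − 1(317.5) = 60.48
  O₂: 1452 − 3(317.5) = 499
  CO₂: 0 + 2(317.5) = 635
  H₂O: 0 + 3(317.5) = 952.6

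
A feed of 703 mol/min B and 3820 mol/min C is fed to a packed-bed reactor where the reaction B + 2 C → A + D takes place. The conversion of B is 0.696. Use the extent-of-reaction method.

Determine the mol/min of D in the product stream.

B reacted = 0.696 × 703 = 489.3 mol/min; ν_B = −1, so ξ = 489.3/1 = 489.3 mol/min.
Outlet amounts (n = n₀ + ν ξ):
  B: 703 − 1(489.3) = 213.7
  C: 3820 − 2(489.3) = 2841
  A: 0 + 1(489.3) = 489.3
  D: 0 + 1(489.3) = 489.3

489 mol/min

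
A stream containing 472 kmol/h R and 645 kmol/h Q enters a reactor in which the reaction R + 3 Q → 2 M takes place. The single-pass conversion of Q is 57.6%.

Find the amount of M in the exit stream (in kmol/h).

248 kmol/h

Q reacted = 0.576 × 645 = 371.5 kmol/h; ν_Q = −3, so ξ = 371.5/3 = 123.8 kmol/h.
Outlet amounts (n = n₀ + ν ξ):
  R: 472 − 1(123.8) = 348.2
  Q: 645 − 3(123.8) = 273.5
  M: 0 + 2(123.8) = 247.7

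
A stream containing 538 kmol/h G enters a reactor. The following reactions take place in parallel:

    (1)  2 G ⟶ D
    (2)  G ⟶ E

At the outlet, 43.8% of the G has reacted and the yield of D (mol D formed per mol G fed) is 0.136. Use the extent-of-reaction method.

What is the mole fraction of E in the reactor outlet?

Yield of D: 1ξ₁ / 538 = 0.136 → ξ₁ = 73.17 kmol/h.
Conversion of G: 2ξ₁ + 1ξ₂ = 0.438 × 538 = 235.6 → ξ₂ = 89.31 kmol/h.
Outlet amounts (n = n₀ + Σ ν·ξ):
  G: 538 − 2(73.17) − 1(89.31) = 302.4
  D: 0 + 1(73.17) = 73.17
  E: 0 + 1(89.31) = 89.31
Total out = 464.8 kmol/h; y_E = 89.31 / 464.8 = 0.1921.

0.192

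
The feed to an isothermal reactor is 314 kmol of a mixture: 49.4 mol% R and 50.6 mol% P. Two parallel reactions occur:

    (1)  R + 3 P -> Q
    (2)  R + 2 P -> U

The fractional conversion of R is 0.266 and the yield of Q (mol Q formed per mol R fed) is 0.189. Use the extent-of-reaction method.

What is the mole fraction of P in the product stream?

Yield of Q: 1ξ₁ / 155.1 = 0.189 → ξ₁ = 29.32 kmol.
Conversion of R: 1ξ₁ + 1ξ₂ = 0.266 × 155.1 = 41.26 → ξ₂ = 11.94 kmol.
Outlet amounts (n = n₀ + Σ ν·ξ):
  R: 155.1 − 1(29.32) − 1(11.94) = 113.9
  P: 158.9 − 3(29.32) − 2(11.94) = 47.05
  Q: 0 + 1(29.32) = 29.32
  U: 0 + 1(11.94) = 11.94
Total out = 202.2 kmol; y_P = 47.05 / 202.2 = 0.2327.

0.233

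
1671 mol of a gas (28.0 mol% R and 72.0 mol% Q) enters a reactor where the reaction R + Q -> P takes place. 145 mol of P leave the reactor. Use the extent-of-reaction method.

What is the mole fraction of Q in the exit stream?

For P: n = n₀ + 1ξ → 145 = 0 + 1ξ, giving ξ = 145 mol.
Outlet amounts (n = n₀ + ν ξ):
  R: 467.9 − 1(145) = 322.9
  Q: 1203 − 1(145) = 1058
  P: 0 + 1(145) = 145
Total out = 1526 mol; y_Q = 1058 / 1526 = 0.6934.

0.693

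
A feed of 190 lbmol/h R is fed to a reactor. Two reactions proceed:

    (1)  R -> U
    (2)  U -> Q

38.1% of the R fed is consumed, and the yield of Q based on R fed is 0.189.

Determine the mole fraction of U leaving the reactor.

Conversion of R: R consumed = 1ξ₁ = 0.381 × 190 → ξ₁ = 72.39 lbmol/h.
Yield of Q: 1ξ₂ / 190 = 0.189 → ξ₂ = 35.91 lbmol/h.
Outlet amounts (n = n₀ + Σ ν·ξ):
  R: 190 − 1(72.39) = 117.6
  U: 0 + 1(72.39) − 1(35.91) = 36.48
  Q: 0 + 1(35.91) = 35.91
Total out = 190 lbmol/h; y_U = 36.48 / 190 = 0.192.

0.192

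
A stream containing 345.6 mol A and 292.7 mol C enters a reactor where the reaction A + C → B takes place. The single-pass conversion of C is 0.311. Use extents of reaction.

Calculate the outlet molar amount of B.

C reacted = 0.311 × 292.7 = 91.03 mol; ν_C = −1, so ξ = 91.03/1 = 91.03 mol.
Outlet amounts (n = n₀ + ν ξ):
  A: 345.6 − 1(91.03) = 254.6
  C: 292.7 − 1(91.03) = 201.7
  B: 0 + 1(91.03) = 91.03

91 mol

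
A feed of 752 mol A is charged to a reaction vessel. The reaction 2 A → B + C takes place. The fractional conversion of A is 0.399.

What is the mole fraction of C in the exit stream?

A reacted = 0.399 × 752 = 300 mol; ν_A = −2, so ξ = 300/2 = 150 mol.
Outlet amounts (n = n₀ + ν ξ):
  A: 752 − 2(150) = 452
  B: 0 + 1(150) = 150
  C: 0 + 1(150) = 150
Total out = 752 mol; y_C = 150 / 752 = 0.1995.

0.2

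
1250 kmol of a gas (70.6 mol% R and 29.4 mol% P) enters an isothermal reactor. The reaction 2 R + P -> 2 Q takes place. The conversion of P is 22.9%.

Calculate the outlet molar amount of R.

P reacted = 0.229 × 367.5 = 84.16 kmol; ν_P = −1, so ξ = 84.16/1 = 84.16 kmol.
Outlet amounts (n = n₀ + ν ξ):
  R: 882.5 − 2(84.16) = 714.2
  P: 367.5 − 1(84.16) = 283.3
  Q: 0 + 2(84.16) = 168.3

714 kmol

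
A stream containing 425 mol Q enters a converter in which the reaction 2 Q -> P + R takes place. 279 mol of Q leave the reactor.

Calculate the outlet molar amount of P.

73 mol

For Q: n = n₀ − 2ξ → 279 = 425 − 2ξ, giving ξ = 73 mol.
Outlet amounts (n = n₀ + ν ξ):
  Q: 425 − 2(73) = 279
  P: 0 + 1(73) = 73
  R: 0 + 1(73) = 73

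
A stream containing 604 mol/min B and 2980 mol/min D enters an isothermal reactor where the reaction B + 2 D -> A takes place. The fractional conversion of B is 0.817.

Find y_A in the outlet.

0.19

B reacted = 0.817 × 604 = 493.5 mol/min; ν_B = −1, so ξ = 493.5/1 = 493.5 mol/min.
Outlet amounts (n = n₀ + ν ξ):
  B: 604 − 1(493.5) = 110.5
  D: 2980 − 2(493.5) = 1993
  A: 0 + 1(493.5) = 493.5
Total out = 2597 mol/min; y_A = 493.5 / 2597 = 0.19.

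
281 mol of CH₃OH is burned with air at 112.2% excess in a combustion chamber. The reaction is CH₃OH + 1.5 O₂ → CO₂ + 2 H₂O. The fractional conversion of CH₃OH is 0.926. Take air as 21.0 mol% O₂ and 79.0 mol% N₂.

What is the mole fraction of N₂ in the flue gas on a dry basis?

0.811

Stoichiometric O₂ = 1.5 × 281 = 421.5 mol; O₂ fed = 421.5 × 2.122 = 894.4 mol.
N₂ fed = 894.4 × 79/21 = 3365 mol.
Fuel reacted = 0.926 × 281 → ξ = 260.2 mol.
Outlet (n = n₀ + ν ξ):
  CH₃OH: 281 − 1(260.2) = 20.79
  O₂: 894.4 − 1.5(260.2) = 504.1
  N₂: 3365 (inert)
  CO₂: 0 + 1(260.2) = 260.2
  H₂O: 0 + 2(260.2) = 520.4
Dry total = 4150 mol; y_N₂ (dry) = 3365 / 4150 = 0.8108.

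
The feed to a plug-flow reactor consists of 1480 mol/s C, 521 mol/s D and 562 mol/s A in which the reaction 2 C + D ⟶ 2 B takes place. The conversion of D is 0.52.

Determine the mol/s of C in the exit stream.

938 mol/s

D reacted = 0.52 × 521 = 270.9 mol/s; ν_D = −1, so ξ = 270.9/1 = 270.9 mol/s.
Outlet amounts (n = n₀ + ν ξ):
  C: 1480 − 2(270.9) = 938.2
  D: 521 − 1(270.9) = 250.1
  B: 0 + 2(270.9) = 541.8
  A: 562 (inert)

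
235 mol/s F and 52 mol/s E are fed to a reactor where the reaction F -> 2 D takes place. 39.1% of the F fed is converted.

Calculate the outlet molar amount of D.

F reacted = 0.391 × 235 = 91.89 mol/s; ν_F = −1, so ξ = 91.89/1 = 91.89 mol/s.
Outlet amounts (n = n₀ + ν ξ):
  F: 235 − 1(91.89) = 143.1
  D: 0 + 2(91.89) = 183.8
  E: 52 (inert)

184 mol/s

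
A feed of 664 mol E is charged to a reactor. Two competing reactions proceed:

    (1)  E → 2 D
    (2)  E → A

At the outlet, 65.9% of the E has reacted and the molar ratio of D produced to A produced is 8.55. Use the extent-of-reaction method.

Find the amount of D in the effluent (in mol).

709 mol

Conversion of E: E consumed = 0.659 × 664 = 437.6 mol = 1ξ₁ + 1ξ₂.
Selectivity: 2ξ₁ / (1ξ₂) = 8.55 → ξ₁ = 4.275 ξ₂.
Substitute: (1·4.275 + 1) ξ₂ = 437.6 → ξ₂ = 82.95 mol, ξ₁ = 354.6 mol.
Outlet amounts (n = n₀ + Σ ν·ξ):
  E: 664 − 1(354.6) − 1(82.95) = 226.4
  D: 0 + 2(354.6) = 709.2
  A: 0 + 1(82.95) = 82.95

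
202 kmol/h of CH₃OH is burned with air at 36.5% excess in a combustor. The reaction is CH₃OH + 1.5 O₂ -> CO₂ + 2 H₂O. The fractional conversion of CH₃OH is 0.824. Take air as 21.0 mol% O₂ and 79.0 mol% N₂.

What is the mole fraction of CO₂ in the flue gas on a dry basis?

Stoichiometric O₂ = 1.5 × 202 = 303 kmol/h; O₂ fed = 303 × 1.365 = 413.6 kmol/h.
N₂ fed = 413.6 × 79/21 = 1556 kmol/h.
Fuel reacted = 0.824 × 202 → ξ = 166.4 kmol/h.
Outlet (n = n₀ + ν ξ):
  CH₃OH: 202 − 1(166.4) = 35.55
  O₂: 413.6 − 1.5(166.4) = 163.9
  N₂: 1556 (inert)
  CO₂: 0 + 1(166.4) = 166.4
  H₂O: 0 + 2(166.4) = 332.9
Dry total = 1922 kmol/h; y_CO₂ (dry) = 166.4 / 1922 = 0.08661.

0.0866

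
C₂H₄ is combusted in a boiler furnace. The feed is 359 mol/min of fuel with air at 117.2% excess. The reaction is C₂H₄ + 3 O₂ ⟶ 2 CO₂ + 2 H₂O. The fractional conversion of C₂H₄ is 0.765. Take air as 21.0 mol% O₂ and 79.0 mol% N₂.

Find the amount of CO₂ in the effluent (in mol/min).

Stoichiometric O₂ = 3 × 359 = 1077 mol/min; O₂ fed = 1077 × 2.172 = 2339 mol/min.
N₂ fed = 2339 × 79/21 = 8800 mol/min.
Fuel reacted = 0.765 × 359 → ξ = 274.6 mol/min.
Outlet (n = n₀ + ν ξ):
  C₂H₄: 359 − 1(274.6) = 84.37
  O₂: 2339 − 3(274.6) = 1515
  N₂: 8800 (inert)
  CO₂: 0 + 2(274.6) = 549.3
  H₂O: 0 + 2(274.6) = 549.3

549 mol/min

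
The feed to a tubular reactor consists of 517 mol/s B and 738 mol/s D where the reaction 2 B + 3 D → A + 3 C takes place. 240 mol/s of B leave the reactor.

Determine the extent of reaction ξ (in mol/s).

For B: n = n₀ − 2ξ → 240 = 517 − 2ξ, giving ξ = 138.5 mol/s.
Outlet amounts (n = n₀ + ν ξ):
  B: 517 − 2(138.5) = 240
  D: 738 − 3(138.5) = 322.5
  A: 0 + 1(138.5) = 138.5
  C: 0 + 3(138.5) = 415.5

ξ = 138 mol/s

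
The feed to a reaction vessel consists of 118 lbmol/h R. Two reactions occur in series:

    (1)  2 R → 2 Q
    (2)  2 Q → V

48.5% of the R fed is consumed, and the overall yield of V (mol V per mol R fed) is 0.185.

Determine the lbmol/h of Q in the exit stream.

Conversion of R: R consumed = 2ξ₁ = 0.485 × 118 → ξ₁ = 28.61 lbmol/h.
Yield of V: 1ξ₂ / 118 = 0.185 → ξ₂ = 21.83 lbmol/h.
Outlet amounts (n = n₀ + Σ ν·ξ):
  R: 118 − 2(28.61) = 60.77
  Q: 0 + 2(28.61) − 2(21.83) = 13.57
  V: 0 + 1(21.83) = 21.83

13.6 lbmol/h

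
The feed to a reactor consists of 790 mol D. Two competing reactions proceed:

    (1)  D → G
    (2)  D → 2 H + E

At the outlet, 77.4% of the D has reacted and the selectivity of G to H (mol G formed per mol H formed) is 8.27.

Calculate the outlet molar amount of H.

Conversion of D: D consumed = 0.774 × 790 = 611.5 mol = 1ξ₁ + 1ξ₂.
Selectivity: 1ξ₁ / (2ξ₂) = 8.27 → ξ₁ = 16.54 ξ₂.
Substitute: (1·16.54 + 1) ξ₂ = 611.5 → ξ₂ = 34.86 mol, ξ₁ = 576.6 mol.
Outlet amounts (n = n₀ + Σ ν·ξ):
  D: 790 − 1(576.6) − 1(34.86) = 178.5
  G: 0 + 1(576.6) = 576.6
  H: 0 + 2(34.86) = 69.72
  E: 0 + 1(34.86) = 34.86

69.7 mol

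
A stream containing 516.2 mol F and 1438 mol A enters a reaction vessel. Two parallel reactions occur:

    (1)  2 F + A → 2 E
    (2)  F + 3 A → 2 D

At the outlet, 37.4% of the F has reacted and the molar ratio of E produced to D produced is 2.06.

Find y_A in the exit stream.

Conversion of F: F consumed = 0.374 × 516.2 = 193.1 mol = 2ξ₁ + 1ξ₂.
Selectivity: 2ξ₁ / (2ξ₂) = 2.06 → ξ₁ = 2.06 ξ₂.
Substitute: (2·2.06 + 1) ξ₂ = 193.1 → ξ₂ = 37.71 mol, ξ₁ = 77.68 mol.
Outlet amounts (n = n₀ + Σ ν·ξ):
  F: 516.2 − 2(77.68) − 1(37.71) = 323.1
  A: 1438 − 1(77.68) − 3(37.71) = 1247
  E: 0 + 2(77.68) = 155.4
  D: 0 + 2(37.71) = 75.41
Total out = 1801 mol; y_A = 1247 / 1801 = 0.6925.

0.692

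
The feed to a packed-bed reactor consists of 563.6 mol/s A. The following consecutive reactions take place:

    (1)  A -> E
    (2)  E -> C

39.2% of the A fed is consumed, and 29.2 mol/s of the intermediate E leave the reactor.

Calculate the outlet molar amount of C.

Conversion of A: A consumed = 1ξ₁ = 0.392 × 563.6 → ξ₁ = 220.9 mol/s.
E balance: n_E = 0 + 1ξ₁ − 1ξ₂ = 29.2 → ξ₂ = (1·220.9 − 29.2)/1 = 191.7 mol/s.
Outlet amounts (n = n₀ + Σ ν·ξ):
  A: 563.6 − 1(220.9) = 342.7
  E: 0 + 1(220.9) − 1(191.7) = 29.2
  C: 0 + 1(191.7) = 191.7

192 mol/s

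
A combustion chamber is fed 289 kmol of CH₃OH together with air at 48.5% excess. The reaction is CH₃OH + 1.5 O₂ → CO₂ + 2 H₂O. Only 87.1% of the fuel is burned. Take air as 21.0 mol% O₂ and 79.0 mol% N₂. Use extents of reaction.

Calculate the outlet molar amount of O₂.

Stoichiometric O₂ = 1.5 × 289 = 433.5 kmol; O₂ fed = 433.5 × 1.485 = 643.7 kmol.
N₂ fed = 643.7 × 79/21 = 2422 kmol.
Fuel reacted = 0.871 × 289 → ξ = 251.7 kmol.
Outlet (n = n₀ + ν ξ):
  CH₃OH: 289 − 1(251.7) = 37.28
  O₂: 643.7 − 1.5(251.7) = 266.2
  N₂: 2422 (inert)
  CO₂: 0 + 1(251.7) = 251.7
  H₂O: 0 + 2(251.7) = 503.4

266 kmol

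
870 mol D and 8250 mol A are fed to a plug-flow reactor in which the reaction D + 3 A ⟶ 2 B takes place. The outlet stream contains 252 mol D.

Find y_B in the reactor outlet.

For D: n = n₀ − 1ξ → 252 = 870 − 1ξ, giving ξ = 618 mol.
Outlet amounts (n = n₀ + ν ξ):
  D: 870 − 1(618) = 252
  A: 8250 − 3(618) = 6396
  B: 0 + 2(618) = 1236
Total out = 7884 mol; y_B = 1236 / 7884 = 0.1568.

0.157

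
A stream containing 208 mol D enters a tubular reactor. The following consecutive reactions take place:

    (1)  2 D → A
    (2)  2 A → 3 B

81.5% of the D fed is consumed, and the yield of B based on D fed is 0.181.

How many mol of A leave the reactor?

59.7 mol

Conversion of D: D consumed = 2ξ₁ = 0.815 × 208 → ξ₁ = 84.76 mol.
Yield of B: 3ξ₂ / 208 = 0.181 → ξ₂ = 12.55 mol.
Outlet amounts (n = n₀ + Σ ν·ξ):
  D: 208 − 2(84.76) = 38.48
  A: 0 + 1(84.76) − 2(12.55) = 59.66
  B: 0 + 3(12.55) = 37.65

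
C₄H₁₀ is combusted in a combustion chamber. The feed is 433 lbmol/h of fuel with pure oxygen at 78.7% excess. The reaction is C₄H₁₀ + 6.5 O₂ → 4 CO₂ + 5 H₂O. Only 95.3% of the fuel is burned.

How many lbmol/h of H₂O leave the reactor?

Stoichiometric O₂ = 6.5 × 433 = 2814 lbmol/h; O₂ fed = 2814 × 1.787 = 5030 lbmol/h.
Fuel reacted = 0.953 × 433 → ξ = 412.6 lbmol/h.
Outlet (n = n₀ + ν ξ):
  C₄H₁₀: 433 − 1(412.6) = 20.35
  O₂: 5030 − 6.5(412.6) = 2347
  CO₂: 0 + 4(412.6) = 1651
  H₂O: 0 + 5(412.6) = 2063

2060 lbmol/h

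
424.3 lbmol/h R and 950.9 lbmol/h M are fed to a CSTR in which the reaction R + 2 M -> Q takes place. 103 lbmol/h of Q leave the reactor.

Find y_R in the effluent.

0.275

For Q: n = n₀ + 1ξ → 103 = 0 + 1ξ, giving ξ = 103 lbmol/h.
Outlet amounts (n = n₀ + ν ξ):
  R: 424.3 − 1(103) = 321.3
  M: 950.9 − 2(103) = 744.9
  Q: 0 + 1(103) = 103
Total out = 1169 lbmol/h; y_R = 321.3 / 1169 = 0.2748.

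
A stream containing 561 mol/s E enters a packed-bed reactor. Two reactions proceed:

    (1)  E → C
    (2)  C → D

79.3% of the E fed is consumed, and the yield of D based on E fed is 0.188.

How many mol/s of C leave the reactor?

Conversion of E: E consumed = 1ξ₁ = 0.793 × 561 → ξ₁ = 444.9 mol/s.
Yield of D: 1ξ₂ / 561 = 0.188 → ξ₂ = 105.5 mol/s.
Outlet amounts (n = n₀ + Σ ν·ξ):
  E: 561 − 1(444.9) = 116.1
  C: 0 + 1(444.9) − 1(105.5) = 339.4
  D: 0 + 1(105.5) = 105.5

339 mol/s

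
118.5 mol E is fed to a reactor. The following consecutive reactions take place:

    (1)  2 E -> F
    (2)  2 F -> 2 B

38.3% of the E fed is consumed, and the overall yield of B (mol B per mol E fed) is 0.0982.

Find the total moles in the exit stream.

Conversion of E: E consumed = 2ξ₁ = 0.383 × 118.5 → ξ₁ = 22.69 mol.
Yield of B: 2ξ₂ / 118.5 = 0.0982 → ξ₂ = 5.818 mol.
Outlet amounts (n = n₀ + Σ ν·ξ):
  E: 118.5 − 2(22.69) = 73.11
  F: 0 + 1(22.69) − 2(5.818) = 11.06
  B: 0 + 2(5.818) = 11.64
Total out = 73.11 + 11.06 + 11.64 = 95.81 mol.

95.8 mol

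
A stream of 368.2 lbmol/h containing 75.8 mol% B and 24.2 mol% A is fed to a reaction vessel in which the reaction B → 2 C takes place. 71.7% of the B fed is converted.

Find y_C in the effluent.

0.704

B reacted = 0.717 × 279.1 = 200.1 lbmol/h; ν_B = −1, so ξ = 200.1/1 = 200.1 lbmol/h.
Outlet amounts (n = n₀ + ν ξ):
  B: 279.1 − 1(200.1) = 78.98
  C: 0 + 2(200.1) = 400.2
  A: 89.1 (inert)
Total out = 568.3 lbmol/h; y_C = 400.2 / 568.3 = 0.7042.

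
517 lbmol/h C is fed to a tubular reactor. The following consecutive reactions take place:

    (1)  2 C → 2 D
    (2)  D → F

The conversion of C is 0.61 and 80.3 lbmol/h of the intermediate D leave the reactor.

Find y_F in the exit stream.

0.455

Conversion of C: C consumed = 2ξ₁ = 0.61 × 517 → ξ₁ = 157.7 lbmol/h.
D balance: n_D = 0 + 2ξ₁ − 1ξ₂ = 80.3 → ξ₂ = (2·157.7 − 80.3)/1 = 235.1 lbmol/h.
Outlet amounts (n = n₀ + Σ ν·ξ):
  C: 517 − 2(157.7) = 201.6
  D: 0 + 2(157.7) − 1(235.1) = 80.3
  F: 0 + 1(235.1) = 235.1
Total out = 517 lbmol/h; y_F = 235.1 / 517 = 0.4547.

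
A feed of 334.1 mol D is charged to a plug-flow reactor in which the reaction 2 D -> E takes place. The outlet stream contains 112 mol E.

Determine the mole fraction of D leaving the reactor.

For E: n = n₀ + 1ξ → 112 = 0 + 1ξ, giving ξ = 112 mol.
Outlet amounts (n = n₀ + ν ξ):
  D: 334.1 − 2(112) = 110.1
  E: 0 + 1(112) = 112
Total out = 222.1 mol; y_D = 110.1 / 222.1 = 0.4957.

0.496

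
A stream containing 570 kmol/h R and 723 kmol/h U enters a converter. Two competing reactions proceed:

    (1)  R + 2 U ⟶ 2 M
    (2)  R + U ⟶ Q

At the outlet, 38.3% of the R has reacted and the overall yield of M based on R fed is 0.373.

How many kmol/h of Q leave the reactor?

Yield of M: 2ξ₁ / 570 = 0.373 → ξ₁ = 106.3 kmol/h.
Conversion of R: 1ξ₁ + 1ξ₂ = 0.383 × 570 = 218.3 → ξ₂ = 112 kmol/h.
Outlet amounts (n = n₀ + Σ ν·ξ):
  R: 570 − 1(106.3) − 1(112) = 351.7
  U: 723 − 2(106.3) − 1(112) = 398.4
  M: 0 + 2(106.3) = 212.6
  Q: 0 + 1(112) = 112

112 kmol/h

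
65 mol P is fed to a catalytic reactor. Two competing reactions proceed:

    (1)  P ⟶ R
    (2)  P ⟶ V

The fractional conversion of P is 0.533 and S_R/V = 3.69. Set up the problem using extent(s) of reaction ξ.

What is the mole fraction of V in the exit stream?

Conversion of P: P consumed = 0.533 × 65 = 34.65 mol = 1ξ₁ + 1ξ₂.
Selectivity: 1ξ₁ / (1ξ₂) = 3.69 → ξ₁ = 3.69 ξ₂.
Substitute: (1·3.69 + 1) ξ₂ = 34.65 → ξ₂ = 7.387 mol, ξ₁ = 27.26 mol.
Outlet amounts (n = n₀ + Σ ν·ξ):
  P: 65 − 1(27.26) − 1(7.387) = 30.35
  R: 0 + 1(27.26) = 27.26
  V: 0 + 1(7.387) = 7.387
Total out = 65 mol; y_V = 7.387 / 65 = 0.1136.

0.114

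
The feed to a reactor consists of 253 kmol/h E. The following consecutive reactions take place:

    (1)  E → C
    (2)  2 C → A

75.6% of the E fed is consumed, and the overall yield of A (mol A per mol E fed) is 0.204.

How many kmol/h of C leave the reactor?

Conversion of E: E consumed = 1ξ₁ = 0.756 × 253 → ξ₁ = 191.3 kmol/h.
Yield of A: 1ξ₂ / 253 = 0.204 → ξ₂ = 51.61 kmol/h.
Outlet amounts (n = n₀ + Σ ν·ξ):
  E: 253 − 1(191.3) = 61.73
  C: 0 + 1(191.3) − 2(51.61) = 88.04
  A: 0 + 1(51.61) = 51.61

88 kmol/h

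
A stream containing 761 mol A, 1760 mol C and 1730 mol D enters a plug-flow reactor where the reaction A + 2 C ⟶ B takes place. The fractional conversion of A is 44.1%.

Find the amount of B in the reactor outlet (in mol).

336 mol

A reacted = 0.441 × 761 = 335.6 mol; ν_A = −1, so ξ = 335.6/1 = 335.6 mol.
Outlet amounts (n = n₀ + ν ξ):
  A: 761 − 1(335.6) = 425.4
  C: 1760 − 2(335.6) = 1089
  B: 0 + 1(335.6) = 335.6
  D: 1730 (inert)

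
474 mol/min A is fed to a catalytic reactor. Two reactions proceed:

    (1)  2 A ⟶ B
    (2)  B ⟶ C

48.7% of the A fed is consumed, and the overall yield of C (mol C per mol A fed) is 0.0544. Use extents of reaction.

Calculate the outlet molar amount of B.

89.6 mol/min

Conversion of A: A consumed = 2ξ₁ = 0.487 × 474 → ξ₁ = 115.4 mol/min.
Yield of C: 1ξ₂ / 474 = 0.0544 → ξ₂ = 25.79 mol/min.
Outlet amounts (n = n₀ + Σ ν·ξ):
  A: 474 − 2(115.4) = 243.2
  B: 0 + 1(115.4) − 1(25.79) = 89.63
  C: 0 + 1(25.79) = 25.79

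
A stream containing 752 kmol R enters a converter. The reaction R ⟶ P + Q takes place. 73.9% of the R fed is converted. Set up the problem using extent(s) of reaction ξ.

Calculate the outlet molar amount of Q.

556 kmol

R reacted = 0.739 × 752 = 555.7 kmol; ν_R = −1, so ξ = 555.7/1 = 555.7 kmol.
Outlet amounts (n = n₀ + ν ξ):
  R: 752 − 1(555.7) = 196.3
  P: 0 + 1(555.7) = 555.7
  Q: 0 + 1(555.7) = 555.7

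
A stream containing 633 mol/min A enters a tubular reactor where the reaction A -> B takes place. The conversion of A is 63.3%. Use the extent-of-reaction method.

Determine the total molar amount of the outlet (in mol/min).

633 mol/min

A reacted = 0.633 × 633 = 400.7 mol/min; ν_A = −1, so ξ = 400.7/1 = 400.7 mol/min.
Outlet amounts (n = n₀ + ν ξ):
  A: 633 − 1(400.7) = 232.3
  B: 0 + 1(400.7) = 400.7
Total out = 232.3 + 400.7 = 633 mol/min.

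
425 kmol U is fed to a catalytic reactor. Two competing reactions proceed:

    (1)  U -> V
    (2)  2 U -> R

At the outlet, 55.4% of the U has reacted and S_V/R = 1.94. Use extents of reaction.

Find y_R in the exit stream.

Conversion of U: U consumed = 0.554 × 425 = 235.5 kmol = 1ξ₁ + 2ξ₂.
Selectivity: 1ξ₁ / (1ξ₂) = 1.94 → ξ₁ = 1.94 ξ₂.
Substitute: (1·1.94 + 2) ξ₂ = 235.5 → ξ₂ = 59.76 kmol, ξ₁ = 115.9 kmol.
Outlet amounts (n = n₀ + Σ ν·ξ):
  U: 425 − 1(115.9) − 2(59.76) = 189.6
  V: 0 + 1(115.9) = 115.9
  R: 0 + 1(59.76) = 59.76
Total out = 365.2 kmol; y_R = 59.76 / 365.2 = 0.1636.

0.164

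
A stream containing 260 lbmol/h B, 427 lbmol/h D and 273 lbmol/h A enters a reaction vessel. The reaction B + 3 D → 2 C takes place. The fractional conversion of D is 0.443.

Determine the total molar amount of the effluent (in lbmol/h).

834 lbmol/h

D reacted = 0.443 × 427 = 189.2 lbmol/h; ν_D = −3, so ξ = 189.2/3 = 63.05 lbmol/h.
Outlet amounts (n = n₀ + ν ξ):
  B: 260 − 1(63.05) = 196.9
  D: 427 − 3(63.05) = 237.8
  C: 0 + 2(63.05) = 126.1
  A: 273 (inert)
Total out = 196.9 + 237.8 + 126.1 + 273 = 833.9 lbmol/h.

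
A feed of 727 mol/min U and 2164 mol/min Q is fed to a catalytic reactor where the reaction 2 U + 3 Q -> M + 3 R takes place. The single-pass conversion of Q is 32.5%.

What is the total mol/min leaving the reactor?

Q reacted = 0.325 × 2164 = 703.3 mol/min; ν_Q = −3, so ξ = 703.3/3 = 234.4 mol/min.
Outlet amounts (n = n₀ + ν ξ):
  U: 727 − 2(234.4) = 258.1
  Q: 2164 − 3(234.4) = 1461
  M: 0 + 1(234.4) = 234.4
  R: 0 + 3(234.4) = 703.3
Total out = 258.1 + 1461 + 234.4 + 703.3 = 2657 mol/min.

2660 mol/min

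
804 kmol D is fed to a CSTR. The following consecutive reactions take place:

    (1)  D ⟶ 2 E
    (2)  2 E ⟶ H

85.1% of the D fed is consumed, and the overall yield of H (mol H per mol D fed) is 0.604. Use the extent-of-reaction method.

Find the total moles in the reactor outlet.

1000 kmol

Conversion of D: D consumed = 1ξ₁ = 0.851 × 804 → ξ₁ = 684.2 kmol.
Yield of H: 1ξ₂ / 804 = 0.604 → ξ₂ = 485.6 kmol.
Outlet amounts (n = n₀ + Σ ν·ξ):
  D: 804 − 1(684.2) = 119.8
  E: 0 + 2(684.2) − 2(485.6) = 397.2
  H: 0 + 1(485.6) = 485.6
Total out = 119.8 + 397.2 + 485.6 = 1003 kmol.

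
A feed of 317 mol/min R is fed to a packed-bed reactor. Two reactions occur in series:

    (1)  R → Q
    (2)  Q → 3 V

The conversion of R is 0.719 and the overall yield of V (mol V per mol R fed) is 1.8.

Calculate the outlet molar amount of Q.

37.7 mol/min

Conversion of R: R consumed = 1ξ₁ = 0.719 × 317 → ξ₁ = 227.9 mol/min.
Yield of V: 3ξ₂ / 317 = 1.8 → ξ₂ = 190.2 mol/min.
Outlet amounts (n = n₀ + Σ ν·ξ):
  R: 317 − 1(227.9) = 89.08
  Q: 0 + 1(227.9) − 1(190.2) = 37.72
  V: 0 + 3(190.2) = 570.6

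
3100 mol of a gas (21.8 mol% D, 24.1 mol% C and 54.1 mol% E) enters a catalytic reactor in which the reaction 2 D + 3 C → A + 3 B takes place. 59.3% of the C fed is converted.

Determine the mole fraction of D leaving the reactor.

C reacted = 0.593 × 747.1 = 443 mol; ν_C = −3, so ξ = 443/3 = 147.7 mol.
Outlet amounts (n = n₀ + ν ξ):
  D: 675.8 − 2(147.7) = 380.4
  C: 747.1 − 3(147.7) = 304.1
  A: 0 + 1(147.7) = 147.7
  B: 0 + 3(147.7) = 443
  E: 1677 (inert)
Total out = 2952 mol; y_D = 380.4 / 2952 = 0.1289.

0.129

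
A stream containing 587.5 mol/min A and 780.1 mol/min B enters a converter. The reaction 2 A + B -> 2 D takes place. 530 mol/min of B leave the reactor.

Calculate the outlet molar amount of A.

87.3 mol/min

For B: n = n₀ − 1ξ → 530 = 780.1 − 1ξ, giving ξ = 250.1 mol/min.
Outlet amounts (n = n₀ + ν ξ):
  A: 587.5 − 2(250.1) = 87.3
  B: 780.1 − 1(250.1) = 530
  D: 0 + 2(250.1) = 500.2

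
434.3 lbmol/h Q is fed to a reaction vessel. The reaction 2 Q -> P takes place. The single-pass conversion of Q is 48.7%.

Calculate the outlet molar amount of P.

Q reacted = 0.487 × 434.3 = 211.5 lbmol/h; ν_Q = −2, so ξ = 211.5/2 = 105.8 lbmol/h.
Outlet amounts (n = n₀ + ν ξ):
  Q: 434.3 − 2(105.8) = 222.8
  P: 0 + 1(105.8) = 105.8

106 lbmol/h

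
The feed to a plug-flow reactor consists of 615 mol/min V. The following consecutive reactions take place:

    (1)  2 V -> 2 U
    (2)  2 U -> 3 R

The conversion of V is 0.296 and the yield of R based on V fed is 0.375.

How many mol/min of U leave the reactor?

28.3 mol/min

Conversion of V: V consumed = 2ξ₁ = 0.296 × 615 → ξ₁ = 91.02 mol/min.
Yield of R: 3ξ₂ / 615 = 0.375 → ξ₂ = 76.88 mol/min.
Outlet amounts (n = n₀ + Σ ν·ξ):
  V: 615 − 2(91.02) = 433
  U: 0 + 2(91.02) − 2(76.88) = 28.29
  R: 0 + 3(76.88) = 230.6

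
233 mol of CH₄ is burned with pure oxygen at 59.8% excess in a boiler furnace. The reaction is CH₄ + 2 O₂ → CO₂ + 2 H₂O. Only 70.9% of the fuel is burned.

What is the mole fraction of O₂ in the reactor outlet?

0.424

Stoichiometric O₂ = 2 × 233 = 466 mol; O₂ fed = 466 × 1.598 = 744.7 mol.
Fuel reacted = 0.709 × 233 → ξ = 165.2 mol.
Outlet (n = n₀ + ν ξ):
  CH₄: 233 − 1(165.2) = 67.8
  O₂: 744.7 − 2(165.2) = 414.3
  CO₂: 0 + 1(165.2) = 165.2
  H₂O: 0 + 2(165.2) = 330.4
Total out = 977.7 mol; y_O₂ = 414.3 / 977.7 = 0.4237.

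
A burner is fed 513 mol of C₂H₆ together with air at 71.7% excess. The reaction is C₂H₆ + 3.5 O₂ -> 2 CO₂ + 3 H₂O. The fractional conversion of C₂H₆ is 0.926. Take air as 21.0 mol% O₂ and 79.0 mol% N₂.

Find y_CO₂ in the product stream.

0.0616

Stoichiometric O₂ = 3.5 × 513 = 1796 mol; O₂ fed = 1796 × 1.717 = 3083 mol.
N₂ fed = 3083 × 79/21 = 11600 mol.
Fuel reacted = 0.926 × 513 → ξ = 475 mol.
Outlet (n = n₀ + ν ξ):
  C₂H₆: 513 − 1(475) = 37.96
  O₂: 3083 − 3.5(475) = 1420
  N₂: 11600 (inert)
  CO₂: 0 + 2(475) = 950.1
  H₂O: 0 + 3(475) = 1425
Total out = 15430 mol; y_CO₂ = 950.1 / 15430 = 0.06157.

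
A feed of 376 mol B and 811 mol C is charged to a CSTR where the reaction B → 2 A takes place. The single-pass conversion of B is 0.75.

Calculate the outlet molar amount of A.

564 mol

B reacted = 0.75 × 376 = 282 mol; ν_B = −1, so ξ = 282/1 = 282 mol.
Outlet amounts (n = n₀ + ν ξ):
  B: 376 − 1(282) = 94
  A: 0 + 2(282) = 564
  C: 811 (inert)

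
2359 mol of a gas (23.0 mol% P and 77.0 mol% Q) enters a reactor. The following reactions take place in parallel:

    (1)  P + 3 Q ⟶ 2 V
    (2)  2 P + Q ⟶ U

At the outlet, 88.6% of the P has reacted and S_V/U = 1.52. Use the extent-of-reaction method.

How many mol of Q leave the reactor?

Conversion of P: P consumed = 0.886 × 542.6 = 480.7 mol = 1ξ₁ + 2ξ₂.
Selectivity: 2ξ₁ / (1ξ₂) = 1.52 → ξ₁ = 0.76 ξ₂.
Substitute: (1·0.76 + 2) ξ₂ = 480.7 → ξ₂ = 174.2 mol, ξ₁ = 132.4 mol.
Outlet amounts (n = n₀ + Σ ν·ξ):
  P: 542.6 − 1(132.4) − 2(174.2) = 61.85
  Q: 1816 − 3(132.4) − 1(174.2) = 1245
  V: 0 + 2(132.4) = 264.7
  U: 0 + 1(174.2) = 174.2

1250 mol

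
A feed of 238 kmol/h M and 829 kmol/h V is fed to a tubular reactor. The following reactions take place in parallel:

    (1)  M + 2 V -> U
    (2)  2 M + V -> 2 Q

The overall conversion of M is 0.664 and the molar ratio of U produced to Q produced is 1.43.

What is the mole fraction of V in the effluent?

Conversion of M: M consumed = 0.664 × 238 = 158 kmol/h = 1ξ₁ + 2ξ₂.
Selectivity: 1ξ₁ / (2ξ₂) = 1.43 → ξ₁ = 2.86 ξ₂.
Substitute: (1·2.86 + 2) ξ₂ = 158 → ξ₂ = 32.52 kmol/h, ξ₁ = 93 kmol/h.
Outlet amounts (n = n₀ + Σ ν·ξ):
  M: 238 − 1(93) − 2(32.52) = 79.97
  V: 829 − 2(93) − 1(32.52) = 610.5
  U: 0 + 1(93) = 93
  Q: 0 + 2(32.52) = 65.03
Total out = 848.5 kmol/h; y_V = 610.5 / 848.5 = 0.7195.

0.72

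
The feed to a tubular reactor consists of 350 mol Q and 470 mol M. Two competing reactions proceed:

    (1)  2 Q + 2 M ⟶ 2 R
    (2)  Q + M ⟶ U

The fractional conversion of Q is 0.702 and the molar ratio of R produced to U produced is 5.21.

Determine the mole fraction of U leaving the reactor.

0.0689

Conversion of Q: Q consumed = 0.702 × 350 = 245.7 mol = 2ξ₁ + 1ξ₂.
Selectivity: 2ξ₁ / (1ξ₂) = 5.21 → ξ₁ = 2.605 ξ₂.
Substitute: (2·2.605 + 1) ξ₂ = 245.7 → ξ₂ = 39.57 mol, ξ₁ = 103.1 mol.
Outlet amounts (n = n₀ + Σ ν·ξ):
  Q: 350 − 2(103.1) − 1(39.57) = 104.3
  M: 470 − 2(103.1) − 1(39.57) = 224.3
  R: 0 + 2(103.1) = 206.1
  U: 0 + 1(39.57) = 39.57
Total out = 574.3 mol; y_U = 39.57 / 574.3 = 0.06889.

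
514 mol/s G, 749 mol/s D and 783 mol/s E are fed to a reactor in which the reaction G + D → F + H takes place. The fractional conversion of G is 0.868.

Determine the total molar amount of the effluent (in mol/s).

G reacted = 0.868 × 514 = 446.2 mol/s; ν_G = −1, so ξ = 446.2/1 = 446.2 mol/s.
Outlet amounts (n = n₀ + ν ξ):
  G: 514 − 1(446.2) = 67.85
  D: 749 − 1(446.2) = 302.8
  F: 0 + 1(446.2) = 446.2
  H: 0 + 1(446.2) = 446.2
  E: 783 (inert)
Total out = 67.85 + 302.8 + 446.2 + 446.2 + 783 = 2046 mol/s.

2050 mol/s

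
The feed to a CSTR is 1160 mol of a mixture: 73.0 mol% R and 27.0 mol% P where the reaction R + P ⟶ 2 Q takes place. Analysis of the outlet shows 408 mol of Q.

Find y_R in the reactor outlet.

0.554

For Q: n = n₀ + 2ξ → 408 = 0 + 2ξ, giving ξ = 204 mol.
Outlet amounts (n = n₀ + ν ξ):
  R: 846.8 − 1(204) = 642.8
  P: 313.2 − 1(204) = 109.2
  Q: 0 + 2(204) = 408
Total out = 1160 mol; y_R = 642.8 / 1160 = 0.5541.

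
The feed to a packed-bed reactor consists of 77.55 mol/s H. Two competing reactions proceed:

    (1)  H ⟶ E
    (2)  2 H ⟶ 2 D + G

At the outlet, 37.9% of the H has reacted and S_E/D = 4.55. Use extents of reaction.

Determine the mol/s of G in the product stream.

Conversion of H: H consumed = 0.379 × 77.55 = 29.39 mol/s = 1ξ₁ + 2ξ₂.
Selectivity: 1ξ₁ / (2ξ₂) = 4.55 → ξ₁ = 9.1 ξ₂.
Substitute: (1·9.1 + 2) ξ₂ = 29.39 → ξ₂ = 2.648 mol/s, ξ₁ = 24.1 mol/s.
Outlet amounts (n = n₀ + Σ ν·ξ):
  H: 77.55 − 1(24.1) − 2(2.648) = 48.16
  E: 0 + 1(24.1) = 24.1
  D: 0 + 2(2.648) = 5.296
  G: 0 + 1(2.648) = 2.648

2.65 mol/s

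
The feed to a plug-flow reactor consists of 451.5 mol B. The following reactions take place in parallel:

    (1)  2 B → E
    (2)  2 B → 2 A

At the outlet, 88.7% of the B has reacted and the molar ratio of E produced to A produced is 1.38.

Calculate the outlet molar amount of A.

Conversion of B: B consumed = 0.887 × 451.5 = 400.5 mol = 2ξ₁ + 2ξ₂.
Selectivity: 1ξ₁ / (2ξ₂) = 1.38 → ξ₁ = 2.76 ξ₂.
Substitute: (2·2.76 + 2) ξ₂ = 400.5 → ξ₂ = 53.26 mol, ξ₁ = 147 mol.
Outlet amounts (n = n₀ + Σ ν·ξ):
  B: 451.5 − 2(147) − 2(53.26) = 51.02
  E: 0 + 1(147) = 147
  A: 0 + 2(53.26) = 106.5

107 mol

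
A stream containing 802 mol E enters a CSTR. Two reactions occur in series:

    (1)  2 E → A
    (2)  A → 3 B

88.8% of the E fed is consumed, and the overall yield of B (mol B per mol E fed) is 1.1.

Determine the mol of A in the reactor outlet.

Conversion of E: E consumed = 2ξ₁ = 0.888 × 802 → ξ₁ = 356.1 mol.
Yield of B: 3ξ₂ / 802 = 1.1 → ξ₂ = 294.1 mol.
Outlet amounts (n = n₀ + Σ ν·ξ):
  E: 802 − 2(356.1) = 89.82
  A: 0 + 1(356.1) − 1(294.1) = 62.02
  B: 0 + 3(294.1) = 882.2

62 mol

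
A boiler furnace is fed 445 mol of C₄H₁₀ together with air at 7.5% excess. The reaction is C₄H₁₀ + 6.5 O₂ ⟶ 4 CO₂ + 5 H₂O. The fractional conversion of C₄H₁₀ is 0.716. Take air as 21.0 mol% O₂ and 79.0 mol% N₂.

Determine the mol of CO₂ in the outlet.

Stoichiometric O₂ = 6.5 × 445 = 2892 mol; O₂ fed = 2892 × 1.075 = 3109 mol.
N₂ fed = 3109 × 79/21 = 11700 mol.
Fuel reacted = 0.716 × 445 → ξ = 318.6 mol.
Outlet (n = n₀ + ν ξ):
  C₄H₁₀: 445 − 1(318.6) = 126.4
  O₂: 3109 − 6.5(318.6) = 1038
  N₂: 11700 (inert)
  CO₂: 0 + 4(318.6) = 1274
  H₂O: 0 + 5(318.6) = 1593

1270 mol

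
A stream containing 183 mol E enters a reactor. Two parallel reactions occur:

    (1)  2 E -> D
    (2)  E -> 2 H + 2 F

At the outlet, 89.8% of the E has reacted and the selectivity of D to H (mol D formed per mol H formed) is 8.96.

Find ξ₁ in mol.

Conversion of E: E consumed = 0.898 × 183 = 164.3 mol = 2ξ₁ + 1ξ₂.
Selectivity: 1ξ₁ / (2ξ₂) = 8.96 → ξ₁ = 17.92 ξ₂.
Substitute: (2·17.92 + 1) ξ₂ = 164.3 → ξ₂ = 4.461 mol, ξ₁ = 79.94 mol.
Outlet amounts (n = n₀ + Σ ν·ξ):
  E: 183 − 2(79.94) − 1(4.461) = 18.67
  D: 0 + 1(79.94) = 79.94
  H: 0 + 2(4.461) = 8.921
  F: 0 + 2(4.461) = 8.921

ξ₁ = 79.9 mol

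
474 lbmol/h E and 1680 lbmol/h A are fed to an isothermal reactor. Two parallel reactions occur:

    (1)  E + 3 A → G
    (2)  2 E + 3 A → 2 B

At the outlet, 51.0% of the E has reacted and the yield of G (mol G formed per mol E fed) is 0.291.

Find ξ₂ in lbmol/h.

Yield of G: 1ξ₁ / 474 = 0.291 → ξ₁ = 137.9 lbmol/h.
Conversion of E: 1ξ₁ + 2ξ₂ = 0.51 × 474 = 241.7 → ξ₂ = 51.9 lbmol/h.
Outlet amounts (n = n₀ + Σ ν·ξ):
  E: 474 − 1(137.9) − 2(51.9) = 232.3
  A: 1680 − 3(137.9) − 3(51.9) = 1110
  G: 0 + 1(137.9) = 137.9
  B: 0 + 2(51.9) = 103.8

ξ₂ = 51.9 lbmol/h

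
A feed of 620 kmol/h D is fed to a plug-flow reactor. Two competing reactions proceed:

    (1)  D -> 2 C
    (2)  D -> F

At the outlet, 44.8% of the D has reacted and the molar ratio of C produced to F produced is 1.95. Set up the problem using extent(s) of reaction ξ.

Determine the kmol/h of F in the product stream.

141 kmol/h

Conversion of D: D consumed = 0.448 × 620 = 277.8 kmol/h = 1ξ₁ + 1ξ₂.
Selectivity: 2ξ₁ / (1ξ₂) = 1.95 → ξ₁ = 0.975 ξ₂.
Substitute: (1·0.975 + 1) ξ₂ = 277.8 → ξ₂ = 140.6 kmol/h, ξ₁ = 137.1 kmol/h.
Outlet amounts (n = n₀ + Σ ν·ξ):
  D: 620 − 1(137.1) − 1(140.6) = 342.2
  C: 0 + 2(137.1) = 274.2
  F: 0 + 1(140.6) = 140.6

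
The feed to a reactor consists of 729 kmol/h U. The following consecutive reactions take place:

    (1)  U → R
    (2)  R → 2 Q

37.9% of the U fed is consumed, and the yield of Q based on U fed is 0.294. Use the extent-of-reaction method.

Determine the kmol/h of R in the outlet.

169 kmol/h

Conversion of U: U consumed = 1ξ₁ = 0.379 × 729 → ξ₁ = 276.3 kmol/h.
Yield of Q: 2ξ₂ / 729 = 0.294 → ξ₂ = 107.2 kmol/h.
Outlet amounts (n = n₀ + Σ ν·ξ):
  U: 729 − 1(276.3) = 452.7
  R: 0 + 1(276.3) − 1(107.2) = 169.1
  Q: 0 + 2(107.2) = 214.3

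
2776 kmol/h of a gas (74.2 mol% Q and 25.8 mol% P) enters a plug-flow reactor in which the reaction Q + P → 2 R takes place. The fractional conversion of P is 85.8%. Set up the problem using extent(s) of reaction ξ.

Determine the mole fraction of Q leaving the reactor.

0.521

P reacted = 0.858 × 716.2 = 614.5 kmol/h; ν_P = −1, so ξ = 614.5/1 = 614.5 kmol/h.
Outlet amounts (n = n₀ + ν ξ):
  Q: 2060 − 1(614.5) = 1445
  P: 716.2 − 1(614.5) = 101.7
  R: 0 + 2(614.5) = 1229
Total out = 2776 kmol/h; y_Q = 1445 / 2776 = 0.5206.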